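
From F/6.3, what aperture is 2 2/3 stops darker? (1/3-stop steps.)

Aperture: f/6.3 → f/7.1 → f/8 → f/9 → f/10 → f/11 → f/13 → f/14 → f/16 — 2 2/3 stops smaller aperture (darker).

f/16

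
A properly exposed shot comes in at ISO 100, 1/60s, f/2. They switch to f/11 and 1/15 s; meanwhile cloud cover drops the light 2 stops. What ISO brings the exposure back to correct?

Scene light: 2 stops darker.
Aperture: f/2 → f/2.8 → f/4 → f/5.6 → f/8 → f/11 — 5 stops smaller aperture (darker).
Shutter speed: 1/60 → 1/30 → 1/15 — 2 stops longer (brighter).
Net so far: 5 stops darker. ISO: 100 → 200 → 400 → 800 → 1600 → 3200.

ISO 3200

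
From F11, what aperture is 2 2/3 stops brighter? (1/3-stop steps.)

f/4.5

Aperture: f/11 → f/10 → f/9 → f/8 → f/7.1 → f/6.3 → f/5.6 → f/5 → f/4.5 — 2 2/3 stops wider (brighter).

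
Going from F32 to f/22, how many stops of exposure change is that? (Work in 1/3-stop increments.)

1 stop

f/32 → f/29 → f/25 → f/22 — count the steps: 3 third-stops = 1 stop.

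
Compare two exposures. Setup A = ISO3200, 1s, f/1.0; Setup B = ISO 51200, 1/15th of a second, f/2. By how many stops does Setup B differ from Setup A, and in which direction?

2 stops darker

Aperture: f/1.0 → f/1.4 → f/2 — 2 stops narrower (darker).
Shutter speed: 1 → 1/2 → 1/4 → 1/8 → 1/15 — 4 stops shorter (darker).
ISO: 3200 → 6400 → 12800 → 25600 → 51200 — 4 stops raised (brighter).
Net: −2 −4 +4 = −2 stops.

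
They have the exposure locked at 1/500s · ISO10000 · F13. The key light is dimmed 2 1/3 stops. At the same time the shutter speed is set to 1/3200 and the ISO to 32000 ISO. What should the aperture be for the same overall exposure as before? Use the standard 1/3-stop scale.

f/4

Scene light: 2 1/3 stops darker.
Shutter speed: 1/500 → 1/640 → 1/800 → 1/1000 → 1/1250 → 1/1600 → 1/2000 → 1/2500 → 1/3200 — 2 2/3 stops shorter (darker).
ISO: 10000 → 12800 → 16000 → 20000 → 25600 → 32000 — 1 2/3 stops raised (brighter).
Net so far: 3 1/3 stops darker. Aperture: f/13 → f/11 → f/10 → f/9 → f/8 → f/7.1 → f/6.3 → f/5.6 → f/5 → f/4.5 → f/4.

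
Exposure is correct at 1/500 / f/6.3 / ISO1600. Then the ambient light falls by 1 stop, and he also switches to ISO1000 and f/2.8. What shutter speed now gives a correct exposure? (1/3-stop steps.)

1/800s

Scene light: 1 stop darker.
ISO: 1600 → 1250 → 1000 — 2/3 stop dropped (darker).
Aperture: f/6.3 → f/5.6 → f/5 → f/4.5 → f/4 → f/3.5 → f/3.2 → f/2.8 — 2 1/3 stops opened up (brighter).
Net so far: 2/3 stop brighter. Shutter speed: 1/500 → 1/640 → 1/800.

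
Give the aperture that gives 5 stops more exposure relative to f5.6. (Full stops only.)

f/1.0

Aperture: f/5.6 → f/4 → f/2.8 → f/2 → f/1.4 → f/1.0 — 5 stops wider (brighter).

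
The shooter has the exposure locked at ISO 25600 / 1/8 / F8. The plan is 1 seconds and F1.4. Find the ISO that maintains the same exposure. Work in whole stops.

Shutter speed: 1/8 → 1/4 → 1/2 → 1 — 3 stops slower (brighter).
Aperture: f/8 → f/5.6 → f/4 → f/2.8 → f/2 → f/1.4 — 5 stops wider (brighter).
Net change so far: 8 stops brighter. Offset with the ISO: 25600 → 12800 → 6400 → 3200 → 1600 → 800 → 400 → 200 → 100.

ISO 100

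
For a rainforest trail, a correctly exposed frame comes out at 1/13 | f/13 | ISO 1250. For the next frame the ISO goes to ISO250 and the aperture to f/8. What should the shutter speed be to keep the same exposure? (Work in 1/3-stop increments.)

ISO: 1250 → 1000 → 800 → 640 → 500 → 400 → 320 → 250 — 2 1/3 stops lower (darker).
Aperture: f/13 → f/11 → f/10 → f/9 → f/8 — 1 1/3 stops wider (brighter).
Net change so far: 1 stop darker. Offset with the shutter speed: 1/13 → 1/10 → 1/8 → 1/6.

1/6s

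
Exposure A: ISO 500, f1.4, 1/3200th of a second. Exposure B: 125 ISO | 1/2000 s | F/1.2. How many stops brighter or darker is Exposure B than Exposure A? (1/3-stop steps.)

1 stop darker

Aperture: f/1.4 → f/1.2 — 1/3 stop opened up (brighter).
Shutter speed: 1/3200 → 1/2500 → 1/2000 — 2/3 stop longer (brighter).
ISO: 500 → 400 → 320 → 250 → 200 → 160 → 125 — 2 stops lower (darker).
Net: +1/3 +2/3 −2 = −1 stop.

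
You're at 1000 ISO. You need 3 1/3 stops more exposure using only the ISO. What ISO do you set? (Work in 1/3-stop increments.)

ISO: 1000 → 1250 → 1600 → 2000 → 2500 → 3200 → 4000 → 5000 → 6400 → 8000 → 10000 — 3 1/3 stops higher (brighter).

ISO 10000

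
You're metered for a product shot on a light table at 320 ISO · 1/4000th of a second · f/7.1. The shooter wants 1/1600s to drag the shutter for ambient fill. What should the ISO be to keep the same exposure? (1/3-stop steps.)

Shutter speed: 1/4000 → 1/3200 → 1/2500 → 1/2000 → 1/1600 — 1 1/3 stops longer (brighter).
Need 1 1/3 stops darker from the ISO: 320 → 250 → 200 → 160 → 125.

ISO 125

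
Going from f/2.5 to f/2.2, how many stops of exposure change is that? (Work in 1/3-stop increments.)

1/3 stop

f/2.5 → f/2.2 — count the steps: 1 third-stops = 1/3 stop.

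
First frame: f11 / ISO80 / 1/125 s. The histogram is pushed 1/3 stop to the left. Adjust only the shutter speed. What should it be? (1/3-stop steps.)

1/100s

Underexposed by 1/3 stop → need 1/3 stop brighter.
Shutter speed: 1/125 → 1/100.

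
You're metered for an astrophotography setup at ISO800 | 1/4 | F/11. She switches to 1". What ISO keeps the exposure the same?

Shutter speed: 1/4 → 1/2 → 1 — 2 stops longer (brighter).
Need 2 stops darker from the ISO: 800 → 400 → 200.

ISO 200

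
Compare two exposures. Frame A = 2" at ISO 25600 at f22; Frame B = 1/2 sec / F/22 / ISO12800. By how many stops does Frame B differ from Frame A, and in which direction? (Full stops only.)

3 stops darker

Aperture: unchanged.
Shutter speed: 2 → 1 → 1/2 — 2 stops faster (darker).
ISO: 25600 → 12800 — 1 stop dropped (darker).
Net: −2 −1 = −3 stops.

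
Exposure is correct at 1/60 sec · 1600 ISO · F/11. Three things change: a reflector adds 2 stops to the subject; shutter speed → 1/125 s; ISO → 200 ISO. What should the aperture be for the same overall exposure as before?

f/5.6

Scene light: 2 stops brighter.
Shutter speed: 1/60 → 1/125 — 1 stop shorter (darker).
ISO: 1600 → 800 → 400 → 200 — 3 stops lower (darker).
Net so far: 2 stops darker. Aperture: f/11 → f/8 → f/5.6.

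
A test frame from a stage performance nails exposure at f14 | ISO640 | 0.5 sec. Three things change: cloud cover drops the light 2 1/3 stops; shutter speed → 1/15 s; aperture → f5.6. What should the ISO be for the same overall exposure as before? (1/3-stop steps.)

ISO 4000

Scene light: 2 1/3 stops darker.
Shutter speed: 0.5 → 0.4 → 0.3 → 1/4 → 1/5 → 1/6 → 1/8 → 1/10 → 1/13 → 1/15 — 3 stops faster (darker).
Aperture: f/14 → f/13 → f/11 → f/10 → f/9 → f/8 → f/7.1 → f/6.3 → f/5.6 — 2 2/3 stops larger aperture (brighter).
Net so far: 2 2/3 stops darker. ISO: 640 → 800 → 1000 → 1250 → 1600 → 2000 → 2500 → 3200 → 4000.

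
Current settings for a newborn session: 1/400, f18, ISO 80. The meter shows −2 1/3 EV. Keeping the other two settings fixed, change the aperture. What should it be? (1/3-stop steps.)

Underexposed by 2 1/3 stops → need 2 1/3 stops brighter.
Aperture: f/18 → f/16 → f/14 → f/13 → f/11 → f/10 → f/9 → f/8.

f/8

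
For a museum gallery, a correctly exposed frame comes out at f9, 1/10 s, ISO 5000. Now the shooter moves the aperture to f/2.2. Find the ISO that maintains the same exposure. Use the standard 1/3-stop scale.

Aperture: f/9 → f/8 → f/7.1 → f/6.3 → f/5.6 → f/5 → f/4.5 → f/4 → f/3.5 → f/3.2 → f/2.8 → f/2.5 → f/2.2 — 4 stops larger aperture (brighter).
Need 4 stops darker from the ISO: 5000 → 4000 → 3200 → 2500 → 2000 → 1600 → 1250 → 1000 → 800 → 640 → 500 → 400 → 320.

ISO 320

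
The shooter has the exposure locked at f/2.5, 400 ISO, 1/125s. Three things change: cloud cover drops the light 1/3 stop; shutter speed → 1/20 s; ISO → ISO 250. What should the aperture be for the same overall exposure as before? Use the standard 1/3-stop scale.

f/4.5

Scene light: 1/3 stop darker.
Shutter speed: 1/125 → 1/100 → 1/80 → 1/60 → 1/50 → 1/40 → 1/30 → 1/25 → 1/20 — 2 2/3 stops slower (brighter).
ISO: 400 → 320 → 250 — 2/3 stop lower (darker).
Net so far: 1 2/3 stops brighter. Aperture: f/2.5 → f/2.8 → f/3.2 → f/3.5 → f/4 → f/4.5.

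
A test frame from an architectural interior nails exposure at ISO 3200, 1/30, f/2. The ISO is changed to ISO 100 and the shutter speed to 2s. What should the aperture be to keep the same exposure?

ISO: 3200 → 1600 → 800 → 400 → 200 → 100 — 5 stops lower (darker).
Shutter speed: 1/30 → 1/15 → 1/8 → 1/4 → 1/2 → 1 → 2 — 6 stops longer (brighter).
Net change so far: 1 stop brighter. Offset with the aperture: f/2 → f/2.8.

f/2.8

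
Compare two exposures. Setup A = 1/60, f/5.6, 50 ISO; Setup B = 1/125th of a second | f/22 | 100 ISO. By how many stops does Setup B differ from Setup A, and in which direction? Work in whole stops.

Aperture: f/5.6 → f/8 → f/11 → f/16 → f/22 — 4 stops stopped down (darker).
Shutter speed: 1/60 → 1/125 — 1 stop faster (darker).
ISO: 50 → 100 — 1 stop raised (brighter).
Net: −4 −1 +1 = −4 stops.

4 stops darker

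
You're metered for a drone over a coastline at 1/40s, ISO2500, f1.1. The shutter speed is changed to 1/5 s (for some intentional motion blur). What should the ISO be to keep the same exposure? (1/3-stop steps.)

ISO 320

Shutter speed: 1/40 → 1/30 → 1/25 → 1/20 → 1/15 → 1/13 → 1/10 → 1/8 → 1/6 → 1/5 — 3 stops slower (brighter).
Need 3 stops darker from the ISO: 2500 → 2000 → 1600 → 1250 → 1000 → 800 → 640 → 500 → 400 → 320.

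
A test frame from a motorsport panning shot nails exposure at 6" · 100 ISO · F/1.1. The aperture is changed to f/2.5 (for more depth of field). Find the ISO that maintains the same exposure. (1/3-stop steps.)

ISO 500

Aperture: f/1.1 → f/1.2 → f/1.4 → f/1.6 → f/1.8 → f/2 → f/2.2 → f/2.5 — 2 1/3 stops stopped down (darker).
Need 2 1/3 stops brighter from the ISO: 100 → 125 → 160 → 200 → 250 → 320 → 400 → 500.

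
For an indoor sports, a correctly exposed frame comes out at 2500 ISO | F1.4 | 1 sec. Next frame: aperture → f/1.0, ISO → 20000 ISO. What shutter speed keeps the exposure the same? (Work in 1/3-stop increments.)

Aperture: f/1.4 → f/1.2 → f/1.1 → f/1.0 — 1 stop wider (brighter).
ISO: 2500 → 3200 → 4000 → 5000 → 6400 → 8000 → 10000 → 12800 → 16000 → 20000 — 3 stops higher (brighter).
Net change so far: 4 stops brighter. Offset with the shutter speed: 1 → 0.8 → 0.6 → 0.5 → 0.4 → 0.3 → 1/4 → 1/5 → 1/6 → 1/8 → 1/10 → 1/13 → 1/15.

1/15s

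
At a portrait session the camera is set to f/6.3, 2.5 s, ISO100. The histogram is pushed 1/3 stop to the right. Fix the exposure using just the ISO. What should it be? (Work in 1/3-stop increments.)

Overexposed by 1/3 stop → need 1/3 stop darker.
ISO: 100 → 80.

ISO 80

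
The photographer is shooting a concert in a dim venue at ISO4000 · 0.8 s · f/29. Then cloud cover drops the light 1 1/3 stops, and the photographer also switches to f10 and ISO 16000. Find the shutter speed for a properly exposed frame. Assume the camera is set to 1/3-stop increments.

Scene light: 1 1/3 stops darker.
Aperture: f/29 → f/25 → f/22 → f/20 → f/18 → f/16 → f/14 → f/13 → f/11 → f/10 — 3 stops wider (brighter).
ISO: 4000 → 5000 → 6400 → 8000 → 10000 → 12800 → 16000 — 2 stops raised (brighter).
Net so far: 3 2/3 stops brighter. Shutter speed: 0.8 → 0.6 → 0.5 → 0.4 → 0.3 → 1/4 → 1/5 → 1/6 → 1/8 → 1/10 → 1/13 → 1/15.

1/15s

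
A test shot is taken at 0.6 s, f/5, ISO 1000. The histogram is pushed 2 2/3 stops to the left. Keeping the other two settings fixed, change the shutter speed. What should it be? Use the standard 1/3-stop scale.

4 s

Underexposed by 2 2/3 stops → need 2 2/3 stops brighter.
Shutter speed: 0.6 → 0.8 → 1 → 1.3 → 1.6 → 2 → 2.5 → 3.2 → 4.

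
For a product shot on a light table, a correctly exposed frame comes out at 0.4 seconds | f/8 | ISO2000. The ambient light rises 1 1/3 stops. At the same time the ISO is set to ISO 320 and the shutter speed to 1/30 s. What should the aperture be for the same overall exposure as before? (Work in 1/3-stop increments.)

Scene light: 1 1/3 stops brighter.
ISO: 2000 → 1600 → 1250 → 1000 → 800 → 640 → 500 → 400 → 320 — 2 2/3 stops lower (darker).
Shutter speed: 0.4 → 0.3 → 1/4 → 1/5 → 1/6 → 1/8 → 1/10 → 1/13 → 1/15 → 1/20 → 1/25 → 1/30 — 3 2/3 stops faster (darker).
Net so far: 5 stops darker. Aperture: f/8 → f/7.1 → f/6.3 → f/5.6 → f/5 → f/4.5 → f/4 → f/3.5 → f/3.2 → f/2.8 → f/2.5 → f/2.2 → f/2 → f/1.8 → f/1.6 → f/1.4.

f/1.4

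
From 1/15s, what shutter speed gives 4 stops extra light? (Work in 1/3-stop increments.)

1 s

Shutter speed: 1/15 → 1/13 → 1/10 → 1/8 → 1/6 → 1/5 → 1/4 → 0.3 → 0.4 → 0.5 → 0.6 → 0.8 → 1 — 4 stops slower (brighter).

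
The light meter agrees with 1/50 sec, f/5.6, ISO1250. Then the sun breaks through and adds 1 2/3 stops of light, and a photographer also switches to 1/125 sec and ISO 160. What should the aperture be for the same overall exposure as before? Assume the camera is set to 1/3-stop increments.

f/2.2

Scene light: 1 2/3 stops brighter.
Shutter speed: 1/50 → 1/60 → 1/80 → 1/100 → 1/125 — 1 1/3 stops faster (darker).
ISO: 1250 → 1000 → 800 → 640 → 500 → 400 → 320 → 250 → 200 → 160 — 3 stops dropped (darker).
Net so far: 2 2/3 stops darker. Aperture: f/5.6 → f/5 → f/4.5 → f/4 → f/3.5 → f/3.2 → f/2.8 → f/2.5 → f/2.2.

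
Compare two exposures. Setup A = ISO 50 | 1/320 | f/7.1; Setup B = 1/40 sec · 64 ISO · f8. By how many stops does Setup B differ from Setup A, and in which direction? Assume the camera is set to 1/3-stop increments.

Aperture: f/7.1 → f/8 — 1/3 stop smaller aperture (darker).
Shutter speed: 1/320 → 1/250 → 1/200 → 1/160 → 1/125 → 1/100 → 1/80 → 1/60 → 1/50 → 1/40 — 3 stops longer (brighter).
ISO: 50 → 64 — 1/3 stop higher (brighter).
Net: −1/3 +3 +1/3 = +3 stops.

3 stops brighter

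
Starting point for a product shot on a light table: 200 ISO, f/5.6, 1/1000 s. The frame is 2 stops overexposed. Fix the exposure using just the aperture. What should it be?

f/11

Overexposed by 2 stops → need 2 stops darker.
Aperture: f/5.6 → f/8 → f/11.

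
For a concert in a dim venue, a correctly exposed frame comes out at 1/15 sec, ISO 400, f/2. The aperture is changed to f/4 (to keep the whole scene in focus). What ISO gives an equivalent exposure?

ISO 1600

Aperture: f/2 → f/2.8 → f/4 — 2 stops smaller aperture (darker).
Need 2 stops brighter from the ISO: 400 → 800 → 1600.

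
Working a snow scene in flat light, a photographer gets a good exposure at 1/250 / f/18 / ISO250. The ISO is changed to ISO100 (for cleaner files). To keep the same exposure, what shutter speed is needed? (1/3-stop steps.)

1/100s

ISO: 250 → 200 → 160 → 125 → 100 — 1 1/3 stops dropped (darker).
Need 1 1/3 stops brighter from the shutter speed: 1/250 → 1/200 → 1/160 → 1/125 → 1/100.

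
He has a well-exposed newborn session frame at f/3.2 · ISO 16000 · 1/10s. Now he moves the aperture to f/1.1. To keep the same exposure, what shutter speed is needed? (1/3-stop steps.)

1/80s

Aperture: f/3.2 → f/2.8 → f/2.5 → f/2.2 → f/2 → f/1.8 → f/1.6 → f/1.4 → f/1.2 → f/1.1 — 3 stops opened up (brighter).
Need 3 stops darker from the shutter speed: 1/10 → 1/13 → 1/15 → 1/20 → 1/25 → 1/30 → 1/40 → 1/50 → 1/60 → 1/80.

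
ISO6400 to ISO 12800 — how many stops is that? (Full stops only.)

1 stop

6400 → 12800 — count the steps: 1 stop.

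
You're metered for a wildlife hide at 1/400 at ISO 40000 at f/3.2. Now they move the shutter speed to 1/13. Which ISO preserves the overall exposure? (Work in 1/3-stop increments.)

ISO 1250

Shutter speed: 1/400 → 1/320 → 1/250 → 1/200 → 1/160 → 1/125 → 1/100 → 1/80 → 1/60 → 1/50 → 1/40 → 1/30 → 1/25 → 1/20 → 1/15 → 1/13 — 5 stops longer (brighter).
Need 5 stops darker from the ISO: 40000 → 32000 → 25600 → 20000 → 16000 → 12800 → 10000 → 8000 → 6400 → 5000 → 4000 → 3200 → 2500 → 2000 → 1600 → 1250.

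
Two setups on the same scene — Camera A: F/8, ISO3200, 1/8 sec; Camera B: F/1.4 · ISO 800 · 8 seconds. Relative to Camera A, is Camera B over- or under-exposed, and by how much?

Aperture: f/8 → f/5.6 → f/4 → f/2.8 → f/2 → f/1.4 — 5 stops wider (brighter).
Shutter speed: 1/8 → 1/4 → 1/2 → 1 → 2 → 4 → 8 — 6 stops slower (brighter).
ISO: 3200 → 1600 → 800 — 2 stops lower (darker).
Net: +5 +6 −2 = +9 stops.

9 stops brighter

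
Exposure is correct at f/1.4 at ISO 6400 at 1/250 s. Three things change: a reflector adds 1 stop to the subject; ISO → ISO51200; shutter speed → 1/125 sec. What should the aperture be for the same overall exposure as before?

f/8

Scene light: 1 stop brighter.
ISO: 6400 → 12800 → 25600 → 51200 — 3 stops raised (brighter).
Shutter speed: 1/250 → 1/125 — 1 stop longer (brighter).
Net so far: 5 stops brighter. Aperture: f/1.4 → f/2 → f/2.8 → f/4 → f/5.6 → f/8.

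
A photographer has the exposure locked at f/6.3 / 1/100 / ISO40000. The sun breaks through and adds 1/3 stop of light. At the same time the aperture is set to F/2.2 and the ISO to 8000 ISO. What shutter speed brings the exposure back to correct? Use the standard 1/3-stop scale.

Scene light: 1/3 stop brighter.
Aperture: f/6.3 → f/5.6 → f/5 → f/4.5 → f/4 → f/3.5 → f/3.2 → f/2.8 → f/2.5 → f/2.2 — 3 stops wider (brighter).
ISO: 40000 → 32000 → 25600 → 20000 → 16000 → 12800 → 10000 → 8000 — 2 1/3 stops dropped (darker).
Net so far: 1 stop brighter. Shutter speed: 1/100 → 1/125 → 1/160 → 1/200.

1/200s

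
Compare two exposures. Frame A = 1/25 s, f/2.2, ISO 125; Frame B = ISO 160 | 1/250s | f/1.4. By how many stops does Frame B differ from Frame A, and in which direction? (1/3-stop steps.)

Aperture: f/2.2 → f/2 → f/1.8 → f/1.6 → f/1.4 — 1 1/3 stops opened up (brighter).
Shutter speed: 1/25 → 1/30 → 1/40 → 1/50 → 1/60 → 1/80 → 1/100 → 1/125 → 1/160 → 1/200 → 1/250 — 3 1/3 stops shorter (darker).
ISO: 125 → 160 — 1/3 stop raised (brighter).
Net: +1 1/3 −3 1/3 +1/3 = −1 2/3 stops.

1 2/3 stops darker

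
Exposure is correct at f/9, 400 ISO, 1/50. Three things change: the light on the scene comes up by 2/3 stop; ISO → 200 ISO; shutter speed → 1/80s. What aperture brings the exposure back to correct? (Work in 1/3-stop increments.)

f/6.3

Scene light: 2/3 stop brighter.
ISO: 400 → 320 → 250 → 200 — 1 stop dropped (darker).
Shutter speed: 1/50 → 1/60 → 1/80 — 2/3 stop faster (darker).
Net so far: 1 stop darker. Aperture: f/9 → f/8 → f/7.1 → f/6.3.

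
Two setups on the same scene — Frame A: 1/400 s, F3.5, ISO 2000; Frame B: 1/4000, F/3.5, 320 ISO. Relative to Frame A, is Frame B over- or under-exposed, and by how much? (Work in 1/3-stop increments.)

Aperture: unchanged.
Shutter speed: 1/400 → 1/500 → 1/640 → 1/800 → 1/1000 → 1/1250 → 1/1600 → 1/2000 → 1/2500 → 1/3200 → 1/4000 — 3 1/3 stops shorter (darker).
ISO: 2000 → 1600 → 1250 → 1000 → 800 → 640 → 500 → 400 → 320 — 2 2/3 stops lower (darker).
Net: −3 1/3 −2 2/3 = −6 stops.

6 stops darker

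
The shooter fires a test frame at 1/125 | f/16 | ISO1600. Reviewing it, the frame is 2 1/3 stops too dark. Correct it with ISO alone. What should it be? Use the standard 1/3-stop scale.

ISO 8000

Underexposed by 2 1/3 stops → need 2 1/3 stops brighter.
ISO: 1600 → 2000 → 2500 → 3200 → 4000 → 5000 → 6400 → 8000.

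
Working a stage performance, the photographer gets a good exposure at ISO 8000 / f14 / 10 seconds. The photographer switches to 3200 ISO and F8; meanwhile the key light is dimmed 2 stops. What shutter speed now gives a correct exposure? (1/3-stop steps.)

30 s

Scene light: 2 stops darker.
ISO: 8000 → 6400 → 5000 → 4000 → 3200 — 1 1/3 stops dropped (darker).
Aperture: f/14 → f/13 → f/11 → f/10 → f/9 → f/8 — 1 2/3 stops larger aperture (brighter).
Net so far: 1 2/3 stops darker. Shutter speed: 10 → 13 → 15 → 20 → 25 → 30.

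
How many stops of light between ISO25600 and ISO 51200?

1 stop

25600 → 51200 — count the steps: 1 stop.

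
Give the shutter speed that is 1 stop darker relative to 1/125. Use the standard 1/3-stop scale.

Shutter speed: 1/125 → 1/160 → 1/200 → 1/250 — 1 stop shorter (darker).

1/250s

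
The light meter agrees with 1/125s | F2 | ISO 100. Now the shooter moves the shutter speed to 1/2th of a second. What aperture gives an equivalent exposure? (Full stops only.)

f/16

Shutter speed: 1/125 → 1/60 → 1/30 → 1/15 → 1/8 → 1/4 → 1/2 — 6 stops slower (brighter).
Need 6 stops darker from the aperture: f/2 → f/2.8 → f/4 → f/5.6 → f/8 → f/11 → f/16.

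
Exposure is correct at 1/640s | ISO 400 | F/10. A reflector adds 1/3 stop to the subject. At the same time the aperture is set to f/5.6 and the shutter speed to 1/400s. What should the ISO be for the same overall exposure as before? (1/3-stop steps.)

Scene light: 1/3 stop brighter.
Aperture: f/10 → f/9 → f/8 → f/7.1 → f/6.3 → f/5.6 — 1 2/3 stops opened up (brighter).
Shutter speed: 1/640 → 1/500 → 1/400 — 2/3 stop longer (brighter).
Net so far: 2 2/3 stops brighter. ISO: 400 → 320 → 250 → 200 → 160 → 125 → 100 → 80 → 64.

ISO 64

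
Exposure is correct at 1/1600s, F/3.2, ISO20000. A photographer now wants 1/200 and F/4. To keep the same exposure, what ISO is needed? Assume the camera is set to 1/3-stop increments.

Shutter speed: 1/1600 → 1/1250 → 1/1000 → 1/800 → 1/640 → 1/500 → 1/400 → 1/320 → 1/250 → 1/200 — 3 stops slower (brighter).
Aperture: f/3.2 → f/3.5 → f/4 — 2/3 stop stopped down (darker).
Net change so far: 2 1/3 stops brighter. Offset with the ISO: 20000 → 16000 → 12800 → 10000 → 8000 → 6400 → 5000 → 4000.

ISO 4000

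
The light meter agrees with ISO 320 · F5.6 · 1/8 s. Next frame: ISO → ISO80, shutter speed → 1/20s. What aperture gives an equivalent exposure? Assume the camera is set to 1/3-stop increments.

ISO: 320 → 250 → 200 → 160 → 125 → 100 → 80 — 2 stops dropped (darker).
Shutter speed: 1/8 → 1/10 → 1/13 → 1/15 → 1/20 — 1 1/3 stops shorter (darker).
Net change so far: 3 1/3 stops darker. Offset with the aperture: f/5.6 → f/5 → f/4.5 → f/4 → f/3.5 → f/3.2 → f/2.8 → f/2.5 → f/2.2 → f/2 → f/1.8.

f/1.8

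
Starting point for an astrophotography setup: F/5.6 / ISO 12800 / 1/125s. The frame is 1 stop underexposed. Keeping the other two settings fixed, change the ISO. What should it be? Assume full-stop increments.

Underexposed by 1 stop → need 1 stop brighter.
ISO: 12800 → 25600.

ISO 25600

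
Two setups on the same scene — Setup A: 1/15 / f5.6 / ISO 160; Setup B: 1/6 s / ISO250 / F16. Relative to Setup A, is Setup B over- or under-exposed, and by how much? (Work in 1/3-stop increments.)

Aperture: f/5.6 → f/6.3 → f/7.1 → f/8 → f/9 → f/10 → f/11 → f/13 → f/14 → f/16 — 3 stops narrower (darker).
Shutter speed: 1/15 → 1/13 → 1/10 → 1/8 → 1/6 — 1 1/3 stops slower (brighter).
ISO: 160 → 200 → 250 — 2/3 stop higher (brighter).
Net: −3 +1 1/3 +2/3 = −1 stop.

1 stop darker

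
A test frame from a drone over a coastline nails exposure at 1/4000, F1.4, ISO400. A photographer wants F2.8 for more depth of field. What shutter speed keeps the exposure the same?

1/1000s

Aperture: f/1.4 → f/2 → f/2.8 — 2 stops narrower (darker).
Need 2 stops brighter from the shutter speed: 1/4000 → 1/2000 → 1/1000.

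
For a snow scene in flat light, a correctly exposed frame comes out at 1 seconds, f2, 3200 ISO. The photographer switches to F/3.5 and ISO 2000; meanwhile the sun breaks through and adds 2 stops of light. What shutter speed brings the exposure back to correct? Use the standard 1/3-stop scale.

1.3 s

Scene light: 2 stops brighter.
Aperture: f/2 → f/2.2 → f/2.5 → f/2.8 → f/3.2 → f/3.5 — 1 2/3 stops stopped down (darker).
ISO: 3200 → 2500 → 2000 — 2/3 stop lower (darker).
Net so far: 1/3 stop darker. Shutter speed: 1 → 1.3.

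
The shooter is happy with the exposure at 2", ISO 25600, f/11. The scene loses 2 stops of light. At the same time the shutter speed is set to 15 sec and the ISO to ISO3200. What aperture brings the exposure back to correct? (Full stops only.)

Scene light: 2 stops darker.
Shutter speed: 2 → 4 → 8 → 15 — 3 stops longer (brighter).
ISO: 25600 → 12800 → 6400 → 3200 — 3 stops lower (darker).
Net so far: 2 stops darker. Aperture: f/11 → f/8 → f/5.6.

f/5.6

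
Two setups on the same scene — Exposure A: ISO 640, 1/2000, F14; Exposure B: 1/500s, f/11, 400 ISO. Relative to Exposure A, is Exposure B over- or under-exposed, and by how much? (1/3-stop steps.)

Aperture: f/14 → f/13 → f/11 — 2/3 stop larger aperture (brighter).
Shutter speed: 1/2000 → 1/1600 → 1/1250 → 1/1000 → 1/800 → 1/640 → 1/500 — 2 stops slower (brighter).
ISO: 640 → 500 → 400 — 2/3 stop dropped (darker).
Net: +2/3 +2 −2/3 = +2 stops.

2 stops brighter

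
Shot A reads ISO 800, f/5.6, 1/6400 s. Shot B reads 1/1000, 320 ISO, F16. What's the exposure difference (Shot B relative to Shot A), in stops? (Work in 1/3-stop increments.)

Aperture: f/5.6 → f/6.3 → f/7.1 → f/8 → f/9 → f/10 → f/11 → f/13 → f/14 → f/16 — 3 stops narrower (darker).
Shutter speed: 1/6400 → 1/5000 → 1/4000 → 1/3200 → 1/2500 → 1/2000 → 1/1600 → 1/1250 → 1/1000 — 2 2/3 stops longer (brighter).
ISO: 800 → 640 → 500 → 400 → 320 — 1 1/3 stops lower (darker).
Net: −3 +2 2/3 −1 1/3 = −1 2/3 stops.

1 2/3 stops darker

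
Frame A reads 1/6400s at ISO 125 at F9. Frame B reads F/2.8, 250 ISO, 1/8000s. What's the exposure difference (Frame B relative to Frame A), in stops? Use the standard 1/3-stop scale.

Aperture: f/9 → f/8 → f/7.1 → f/6.3 → f/5.6 → f/5 → f/4.5 → f/4 → f/3.5 → f/3.2 → f/2.8 — 3 1/3 stops wider (brighter).
Shutter speed: 1/6400 → 1/8000 — 1/3 stop shorter (darker).
ISO: 125 → 160 → 200 → 250 — 1 stop higher (brighter).
Net: +3 1/3 −1/3 +1 = +4 stops.

4 stops brighter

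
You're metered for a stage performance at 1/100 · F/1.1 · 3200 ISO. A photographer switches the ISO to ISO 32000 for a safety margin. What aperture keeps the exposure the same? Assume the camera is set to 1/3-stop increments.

f/3.5

ISO: 3200 → 4000 → 5000 → 6400 → 8000 → 10000 → 12800 → 16000 → 20000 → 25600 → 32000 — 3 1/3 stops higher (brighter).
Need 3 1/3 stops darker from the aperture: f/1.1 → f/1.2 → f/1.4 → f/1.6 → f/1.8 → f/2 → f/2.2 → f/2.5 → f/2.8 → f/3.2 → f/3.5.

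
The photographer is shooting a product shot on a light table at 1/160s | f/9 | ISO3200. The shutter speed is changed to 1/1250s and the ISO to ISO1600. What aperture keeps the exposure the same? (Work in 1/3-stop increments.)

Shutter speed: 1/160 → 1/200 → 1/250 → 1/320 → 1/400 → 1/500 → 1/640 → 1/800 → 1/1000 → 1/1250 — 3 stops shorter (darker).
ISO: 3200 → 2500 → 2000 → 1600 — 1 stop dropped (darker).
Net change so far: 4 stops darker. Offset with the aperture: f/9 → f/8 → f/7.1 → f/6.3 → f/5.6 → f/5 → f/4.5 → f/4 → f/3.5 → f/3.2 → f/2.8 → f/2.5 → f/2.2.

f/2.2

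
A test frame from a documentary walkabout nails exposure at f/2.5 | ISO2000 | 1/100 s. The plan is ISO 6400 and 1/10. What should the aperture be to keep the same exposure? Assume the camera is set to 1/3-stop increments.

ISO: 2000 → 2500 → 3200 → 4000 → 5000 → 6400 — 1 2/3 stops higher (brighter).
Shutter speed: 1/100 → 1/80 → 1/60 → 1/50 → 1/40 → 1/30 → 1/25 → 1/20 → 1/15 → 1/13 → 1/10 — 3 1/3 stops longer (brighter).
Net change so far: 5 stops brighter. Offset with the aperture: f/2.5 → f/2.8 → f/3.2 → f/3.5 → f/4 → f/4.5 → f/5 → f/5.6 → f/6.3 → f/7.1 → f/8 → f/9 → f/10 → f/11 → f/13 → f/14.

f/14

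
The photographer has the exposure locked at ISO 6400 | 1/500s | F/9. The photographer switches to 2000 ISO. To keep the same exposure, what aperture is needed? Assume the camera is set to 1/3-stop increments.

ISO: 6400 → 5000 → 4000 → 3200 → 2500 → 2000 — 1 2/3 stops lower (darker).
Need 1 2/3 stops brighter from the aperture: f/9 → f/8 → f/7.1 → f/6.3 → f/5.6 → f/5.

f/5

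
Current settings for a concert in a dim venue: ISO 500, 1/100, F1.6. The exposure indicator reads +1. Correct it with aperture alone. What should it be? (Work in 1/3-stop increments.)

f/2.2

Overexposed by 1 stop → need 1 stop darker.
Aperture: f/1.6 → f/1.8 → f/2 → f/2.2.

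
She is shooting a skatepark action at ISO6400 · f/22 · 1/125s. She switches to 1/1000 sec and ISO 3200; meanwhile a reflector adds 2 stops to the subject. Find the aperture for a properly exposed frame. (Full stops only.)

Scene light: 2 stops brighter.
Shutter speed: 1/125 → 1/250 → 1/500 → 1/1000 — 3 stops shorter (darker).
ISO: 6400 → 3200 — 1 stop dropped (darker).
Net so far: 2 stops darker. Aperture: f/22 → f/16 → f/11.

f/11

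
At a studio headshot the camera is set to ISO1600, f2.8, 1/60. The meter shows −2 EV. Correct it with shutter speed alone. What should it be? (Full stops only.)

1/15s

Underexposed by 2 stops → need 2 stops brighter.
Shutter speed: 1/60 → 1/30 → 1/15.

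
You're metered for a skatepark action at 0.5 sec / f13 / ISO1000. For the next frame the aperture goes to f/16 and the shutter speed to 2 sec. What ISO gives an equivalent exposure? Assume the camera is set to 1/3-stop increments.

ISO 400

Aperture: f/13 → f/14 → f/16 — 2/3 stop stopped down (darker).
Shutter speed: 0.5 → 0.6 → 0.8 → 1 → 1.3 → 1.6 → 2 — 2 stops longer (brighter).
Net change so far: 1 1/3 stops brighter. Offset with the ISO: 1000 → 800 → 640 → 500 → 400.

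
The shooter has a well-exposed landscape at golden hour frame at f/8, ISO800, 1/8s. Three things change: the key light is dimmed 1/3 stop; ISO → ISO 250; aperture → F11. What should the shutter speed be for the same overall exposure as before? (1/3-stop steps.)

1 s

Scene light: 1/3 stop darker.
ISO: 800 → 640 → 500 → 400 → 320 → 250 — 1 2/3 stops lower (darker).
Aperture: f/8 → f/9 → f/10 → f/11 — 1 stop narrower (darker).
Net so far: 3 stops darker. Shutter speed: 1/8 → 1/6 → 1/5 → 1/4 → 0.3 → 0.4 → 0.5 → 0.6 → 0.8 → 1.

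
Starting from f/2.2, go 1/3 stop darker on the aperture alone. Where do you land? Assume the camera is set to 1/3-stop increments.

Aperture: f/2.2 → f/2.5 — 1/3 stop smaller aperture (darker).

f/2.5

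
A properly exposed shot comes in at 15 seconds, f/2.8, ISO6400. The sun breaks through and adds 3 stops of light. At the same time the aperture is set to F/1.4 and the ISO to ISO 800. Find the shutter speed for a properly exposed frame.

Scene light: 3 stops brighter.
Aperture: f/2.8 → f/2 → f/1.4 — 2 stops wider (brighter).
ISO: 6400 → 3200 → 1600 → 800 — 3 stops dropped (darker).
Net so far: 2 stops brighter. Shutter speed: 15 → 8 → 4.

4 s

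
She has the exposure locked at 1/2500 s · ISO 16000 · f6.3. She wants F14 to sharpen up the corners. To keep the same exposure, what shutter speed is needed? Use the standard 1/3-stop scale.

Aperture: f/6.3 → f/7.1 → f/8 → f/9 → f/10 → f/11 → f/13 → f/14 — 2 1/3 stops stopped down (darker).
Need 2 1/3 stops brighter from the shutter speed: 1/2500 → 1/2000 → 1/1600 → 1/1250 → 1/1000 → 1/800 → 1/640 → 1/500.

1/500s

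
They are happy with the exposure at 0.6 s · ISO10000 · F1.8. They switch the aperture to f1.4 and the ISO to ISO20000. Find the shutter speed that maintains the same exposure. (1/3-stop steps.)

Aperture: f/1.8 → f/1.6 → f/1.4 — 2/3 stop larger aperture (brighter).
ISO: 10000 → 12800 → 16000 → 20000 — 1 stop raised (brighter).
Net change so far: 1 2/3 stops brighter. Offset with the shutter speed: 0.6 → 0.5 → 0.4 → 0.3 → 1/4 → 1/5.

1/5s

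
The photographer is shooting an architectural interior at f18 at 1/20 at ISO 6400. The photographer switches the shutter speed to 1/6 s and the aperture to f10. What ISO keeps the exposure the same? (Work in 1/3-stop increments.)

Shutter speed: 1/20 → 1/15 → 1/13 → 1/10 → 1/8 → 1/6 — 1 2/3 stops longer (brighter).
Aperture: f/18 → f/16 → f/14 → f/13 → f/11 → f/10 — 1 2/3 stops larger aperture (brighter).
Net change so far: 3 1/3 stops brighter. Offset with the ISO: 6400 → 5000 → 4000 → 3200 → 2500 → 2000 → 1600 → 1250 → 1000 → 800 → 640.

ISO 640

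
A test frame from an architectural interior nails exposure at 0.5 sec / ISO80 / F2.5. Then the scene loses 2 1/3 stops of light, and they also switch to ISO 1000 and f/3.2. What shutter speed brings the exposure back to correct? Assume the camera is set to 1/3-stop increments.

Scene light: 2 1/3 stops darker.
ISO: 80 → 100 → 125 → 160 → 200 → 250 → 320 → 400 → 500 → 640 → 800 → 1000 — 3 2/3 stops raised (brighter).
Aperture: f/2.5 → f/2.8 → f/3.2 — 2/3 stop smaller aperture (darker).
Net so far: 2/3 stop brighter. Shutter speed: 0.5 → 0.4 → 0.3.

0.3 s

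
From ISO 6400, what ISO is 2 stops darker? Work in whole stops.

ISO 1600

ISO: 6400 → 3200 → 1600 — 2 stops dropped (darker).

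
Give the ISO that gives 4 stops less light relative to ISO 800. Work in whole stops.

ISO: 800 → 400 → 200 → 100 → 50 — 4 stops lower (darker).

ISO 50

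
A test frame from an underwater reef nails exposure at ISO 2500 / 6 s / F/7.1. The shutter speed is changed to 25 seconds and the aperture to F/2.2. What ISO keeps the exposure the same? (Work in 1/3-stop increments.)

Shutter speed: 6 → 8 → 10 → 13 → 15 → 20 → 25 — 2 stops longer (brighter).
Aperture: f/7.1 → f/6.3 → f/5.6 → f/5 → f/4.5 → f/4 → f/3.5 → f/3.2 → f/2.8 → f/2.5 → f/2.2 — 3 1/3 stops opened up (brighter).
Net change so far: 5 1/3 stops brighter. Offset with the ISO: 2500 → 2000 → 1600 → 1250 → 1000 → 800 → 640 → 500 → 400 → 320 → 250 → 200 → 160 → 125 → 100 → 80 → 64.

ISO 64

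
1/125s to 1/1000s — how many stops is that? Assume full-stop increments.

3 stops

1/125 → 1/250 → 1/500 → 1/1000 — count the steps: 3 stops.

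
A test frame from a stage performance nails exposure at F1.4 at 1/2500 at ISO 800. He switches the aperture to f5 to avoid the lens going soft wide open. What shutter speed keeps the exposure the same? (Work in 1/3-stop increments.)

1/200s

Aperture: f/1.4 → f/1.6 → f/1.8 → f/2 → f/2.2 → f/2.5 → f/2.8 → f/3.2 → f/3.5 → f/4 → f/4.5 → f/5 — 3 2/3 stops stopped down (darker).
Need 3 2/3 stops brighter from the shutter speed: 1/2500 → 1/2000 → 1/1600 → 1/1250 → 1/1000 → 1/800 → 1/640 → 1/500 → 1/400 → 1/320 → 1/250 → 1/200.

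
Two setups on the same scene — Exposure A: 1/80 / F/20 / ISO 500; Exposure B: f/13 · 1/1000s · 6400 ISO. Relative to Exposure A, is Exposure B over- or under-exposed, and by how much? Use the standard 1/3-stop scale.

Aperture: f/20 → f/18 → f/16 → f/14 → f/13 — 1 1/3 stops opened up (brighter).
Shutter speed: 1/80 → 1/100 → 1/125 → 1/160 → 1/200 → 1/250 → 1/320 → 1/400 → 1/500 → 1/640 → 1/800 → 1/1000 — 3 2/3 stops faster (darker).
ISO: 500 → 640 → 800 → 1000 → 1250 → 1600 → 2000 → 2500 → 3200 → 4000 → 5000 → 6400 — 3 2/3 stops raised (brighter).
Net: +1 1/3 −3 2/3 +3 2/3 = +1 1/3 stops.

1 1/3 stops brighter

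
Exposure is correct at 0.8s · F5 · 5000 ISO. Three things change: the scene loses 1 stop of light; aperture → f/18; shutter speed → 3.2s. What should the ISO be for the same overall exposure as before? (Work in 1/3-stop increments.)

Scene light: 1 stop darker.
Aperture: f/5 → f/5.6 → f/6.3 → f/7.1 → f/8 → f/9 → f/10 → f/11 → f/13 → f/14 → f/16 → f/18 — 3 2/3 stops stopped down (darker).
Shutter speed: 0.8 → 1 → 1.3 → 1.6 → 2 → 2.5 → 3.2 — 2 stops slower (brighter).
Net so far: 2 2/3 stops darker. ISO: 5000 → 6400 → 8000 → 10000 → 12800 → 16000 → 20000 → 25600 → 32000.

ISO 32000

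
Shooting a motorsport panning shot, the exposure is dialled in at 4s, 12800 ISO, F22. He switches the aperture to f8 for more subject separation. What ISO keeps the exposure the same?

ISO 1600

Aperture: f/22 → f/16 → f/11 → f/8 — 3 stops wider (brighter).
Need 3 stops darker from the ISO: 12800 → 6400 → 3200 → 1600.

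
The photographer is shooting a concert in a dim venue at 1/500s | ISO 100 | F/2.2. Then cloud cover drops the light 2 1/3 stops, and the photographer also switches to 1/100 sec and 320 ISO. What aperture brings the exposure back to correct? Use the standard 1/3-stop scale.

Scene light: 2 1/3 stops darker.
Shutter speed: 1/500 → 1/400 → 1/320 → 1/250 → 1/200 → 1/160 → 1/125 → 1/100 — 2 1/3 stops longer (brighter).
ISO: 100 → 125 → 160 → 200 → 250 → 320 — 1 2/3 stops higher (brighter).
Net so far: 1 2/3 stops brighter. Aperture: f/2.2 → f/2.5 → f/2.8 → f/3.2 → f/3.5 → f/4.

f/4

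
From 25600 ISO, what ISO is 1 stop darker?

ISO: 25600 → 12800 — 1 stop dropped (darker).

ISO 12800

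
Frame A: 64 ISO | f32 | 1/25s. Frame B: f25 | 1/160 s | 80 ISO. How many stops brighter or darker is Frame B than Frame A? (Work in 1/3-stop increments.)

Aperture: f/32 → f/29 → f/25 — 2/3 stop larger aperture (brighter).
Shutter speed: 1/25 → 1/30 → 1/40 → 1/50 → 1/60 → 1/80 → 1/100 → 1/125 → 1/160 — 2 2/3 stops shorter (darker).
ISO: 64 → 80 — 1/3 stop raised (brighter).
Net: +2/3 −2 2/3 +1/3 = −1 2/3 stops.

1 2/3 stops darker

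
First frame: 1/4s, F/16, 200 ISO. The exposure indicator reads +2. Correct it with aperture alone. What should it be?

f/32

Overexposed by 2 stops → need 2 stops darker.
Aperture: f/16 → f/22 → f/32.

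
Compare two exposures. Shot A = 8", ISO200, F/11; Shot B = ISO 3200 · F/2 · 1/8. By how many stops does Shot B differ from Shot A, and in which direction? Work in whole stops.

3 stops brighter

Aperture: f/11 → f/8 → f/5.6 → f/4 → f/2.8 → f/2 — 5 stops wider (brighter).
Shutter speed: 8 → 4 → 2 → 1 → 1/2 → 1/4 → 1/8 — 6 stops faster (darker).
ISO: 200 → 400 → 800 → 1600 → 3200 — 4 stops raised (brighter).
Net: +5 −6 +4 = +3 stops.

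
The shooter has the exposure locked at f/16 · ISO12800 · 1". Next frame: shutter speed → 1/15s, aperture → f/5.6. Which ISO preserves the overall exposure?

Shutter speed: 1 → 1/2 → 1/4 → 1/8 → 1/15 — 4 stops faster (darker).
Aperture: f/16 → f/11 → f/8 → f/5.6 — 3 stops opened up (brighter).
Net change so far: 1 stop darker. Offset with the ISO: 12800 → 25600.

ISO 25600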